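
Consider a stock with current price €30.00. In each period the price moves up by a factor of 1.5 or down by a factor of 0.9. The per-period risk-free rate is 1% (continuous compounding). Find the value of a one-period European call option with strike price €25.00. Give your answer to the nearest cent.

Risk-neutral probability p = (e^0.01 − 0.9)/(1.5 − 0.9) = 0.1101/0.6000 = 0.1834
Terminal stock prices: S_u = 45, S_d = 27
Terminal payoffs (S − K): max(20, 0) = 20, max(2, 0) = 2
Node 0 (S = 30): V_0 = e^(−0.01)·[0.1834·20.0000 + 0.8166·2.0000] = 5.2488

€5.25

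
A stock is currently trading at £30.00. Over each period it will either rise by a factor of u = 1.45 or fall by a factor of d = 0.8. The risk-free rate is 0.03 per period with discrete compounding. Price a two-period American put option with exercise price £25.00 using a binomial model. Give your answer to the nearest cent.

£2.28

Risk-neutral probability p = (1 + 0.03 − 0.8)/(1.45 − 0.8) = 0.2300/0.6500 = 0.3538
Terminal stock prices: S_uu = 63.08, S_ud = 34.8, S_dd = 19.2
Terminal payoffs (K − S): max(-38.08, 0) = 0, max(-9.8, 0) = 0, max(5.8, 0) = 5.8
Node u (S = 43.5): continuation = 1/1.03·[0.3538·0.0000 + 0.6462·0.0000] = 0.0000; exercise value = 0.0000 ≤ continuation, so V_u = 0.0000
Node d (S = 24): continuation = 1/1.03·[0.3538·0.0000 + 0.6462·5.8000] = 3.6385; exercise value = 1.0000 ≤ continuation, so V_d = 3.6385
Node 0 (S = 30): continuation = 1/1.03·[0.3538·0.0000 + 0.6462·3.6385] = 2.2826; exercise value = 0.0000 ≤ continuation, so V_0 = 2.2826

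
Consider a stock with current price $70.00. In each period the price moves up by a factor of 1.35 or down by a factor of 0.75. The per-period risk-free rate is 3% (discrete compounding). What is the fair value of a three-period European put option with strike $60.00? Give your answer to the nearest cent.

$6.72

Risk-neutral probability p = (1 + 0.03 − 0.75)/(1.35 − 0.75) = 0.2800/0.6000 = 0.4667
Terminal stock prices: S_uuu = 172.2, S_uud = 95.68, S_udd = 53.16, S_ddd = 29.53
Terminal payoffs (K − S): max(-112.2, 0) = 0, max(-35.68, 0) = 0, max(6.844, 0) = 6.844, max(30.47, 0) = 30.47
Node uu (S = 127.6): V_uu = 1/1.03·[0.4667·0.0000 + 0.5333·0.0000] = 0.0000
Node ud (S = 70.88): V_ud = 1/1.03·[0.4667·0.0000 + 0.5333·6.8438] = 3.5437
Node dd (S = 39.38): V_dd = 1/1.03·[0.4667·6.8438 + 0.5333·30.4688] = 18.8774
Node u (S = 94.5): V_u = 1/1.03·[0.4667·0.0000 + 0.5333·3.5437] = 1.8349
Node d (S = 52.5): V_d = 1/1.03·[0.4667·3.5437 + 0.5333·18.8774] = 11.3803
Node 0 (S = 70): V_0 = 1/1.03·[0.4667·1.8349 + 0.5333·11.3803] = 6.7241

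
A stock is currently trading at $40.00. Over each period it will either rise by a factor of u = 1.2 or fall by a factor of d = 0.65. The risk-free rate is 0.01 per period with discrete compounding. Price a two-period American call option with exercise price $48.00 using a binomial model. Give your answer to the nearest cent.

$4.03

Risk-neutral probability p = (1 + 0.01 − 0.65)/(1.2 − 0.65) = 0.3600/0.5500 = 0.6545
Terminal stock prices: S_uu = 57.6, S_ud = 31.2, S_dd = 16.9
Terminal payoffs (S − K): max(9.6, 0) = 9.6, max(-16.8, 0) = 0, max(-31.1, 0) = 0
Node u (S = 48): continuation = 1/1.01·[0.6545·9.6000 + 0.3455·0.0000] = 6.2214; exercise value = 0.0000 ≤ continuation, so V_u = 6.2214
Node d (S = 26): continuation = 1/1.01·[0.6545·0.0000 + 0.3455·0.0000] = 0.0000; exercise value = 0.0000 ≤ continuation, so V_d = 0.0000
Node 0 (S = 40): continuation = 1/1.01·[0.6545·6.2214 + 0.3455·0.0000] = 4.0319; exercise value = 0.0000 ≤ continuation, so V_0 = 4.0319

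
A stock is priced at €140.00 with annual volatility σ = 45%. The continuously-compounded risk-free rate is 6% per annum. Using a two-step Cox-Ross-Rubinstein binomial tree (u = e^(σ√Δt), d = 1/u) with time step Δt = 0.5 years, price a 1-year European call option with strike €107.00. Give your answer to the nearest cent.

€48.00

CRR parameters: u = e^(σ√Δt) = e^(0.45·√0.5) = 1.3746, d = 1/u = 0.7275
Per-period rate: rΔt = 0.06·0.5 = 0.03, so R = e^0.03 = 1.0305
Risk-neutral probability p = (e^0.03 − 0.7275)/(1.3746 − 0.7275) = 0.3030/0.6472 = 0.4682
Terminal stock prices: S_uu = 264.6, S_ud = 140, S_dd = 74.09
Terminal payoffs (S − K): max(157.6, 0) = 157.6, max(33, 0) = 33, max(-32.91, 0) = 0
Node u (S = 192.5): V_u = e^(−0.03)·[0.4682·157.5522 + 0.5318·33.0000] = 88.6131
Node d (S = 101.8): V_d = e^(−0.03)·[0.4682·33.0000 + 0.5318·0.0000] = 14.9931
Node 0 (S = 140): V_0 = e^(−0.03)·[0.4682·88.6131 + 0.5318·14.9931] = 47.9981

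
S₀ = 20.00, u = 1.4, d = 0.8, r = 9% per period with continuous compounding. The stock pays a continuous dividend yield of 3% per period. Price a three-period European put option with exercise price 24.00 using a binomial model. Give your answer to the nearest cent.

3.81

Per-period risk-free factor R = e^0.09 = 1.0942; dividend-adjusted growth = e^(0.09−0.03) = 1.0618.
Risk-neutral probability p = (1.0618 − 0.8)/(1.4 − 0.8) = 0.2618/0.6000 = 0.4364
Terminal stock prices: S_uuu = 54.88, S_uud = 31.36, S_udd = 17.92, S_ddd = 10.24
Terminal payoffs (K − S): max(-30.88, 0) = 0, max(-7.36, 0) = 0, max(6.08, 0) = 6.08, max(13.76, 0) = 13.76
Node uu (S = 39.2): V_uu = e^(−0.09)·[0.4364·0.0000 + 0.5636·0.0000] = 0.0000
Node ud (S = 22.4): V_ud = e^(−0.09)·[0.4364·0.0000 + 0.5636·6.0800] = 3.1318
Node dd (S = 12.8): V_dd = e^(−0.09)·[0.4364·6.0800 + 0.5636·13.7600] = 9.5126
Node u (S = 28): V_u = e^(−0.09)·[0.4364·0.0000 + 0.5636·3.1318] = 1.6132
Node d (S = 16): V_d = e^(−0.09)·[0.4364·3.1318 + 0.5636·9.5126] = 6.1490
Node 0 (S = 20): V_0 = e^(−0.09)·[0.4364·1.6132 + 0.5636·6.1490] = 3.8107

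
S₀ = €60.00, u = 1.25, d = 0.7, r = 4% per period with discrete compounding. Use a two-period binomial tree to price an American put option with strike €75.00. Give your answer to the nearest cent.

Risk-neutral probability p = (1 + 0.04 − 0.7)/(1.25 − 0.7) = 0.3400/0.5500 = 0.6182
Terminal stock prices: S_uu = 93.75, S_ud = 52.5, S_dd = 29.4
Terminal payoffs (K − S): max(-18.75, 0) = 0, max(22.5, 0) = 22.5, max(45.6, 0) = 45.6
Node u (S = 75): continuation = 1/1.04·[0.6182·0.0000 + 0.3818·22.5000] = 8.2605; exercise value = 0.0000 ≤ continuation, so V_u = 8.2605
Node d (S = 42): continuation = 1/1.04·[0.6182·22.5000 + 0.3818·45.6000] = 30.1154; exercise value = 33.0000 > continuation, so V_d = 33.0000 (exercise)
Node 0 (S = 60): continuation = 1/1.04·[0.6182·8.2605 + 0.3818·33.0000] = 17.0255; exercise value = 15.0000 ≤ continuation, so V_0 = 17.0255

€17.03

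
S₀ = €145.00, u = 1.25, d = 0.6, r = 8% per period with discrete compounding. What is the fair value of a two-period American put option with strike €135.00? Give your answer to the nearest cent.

Risk-neutral probability p = (1 + 0.08 − 0.6)/(1.25 − 0.6) = 0.4800/0.6500 = 0.7385
Terminal stock prices: S_uu = 226.6, S_ud = 108.8, S_dd = 52.2
Terminal payoffs (K − S): max(-91.56, 0) = 0, max(26.25, 0) = 26.25, max(82.8, 0) = 82.8
Node u (S = 181.2): continuation = 1/1.08·[0.7385·0.0000 + 0.2615·26.2500] = 6.3568; exercise value = 0.0000 ≤ continuation, so V_u = 6.3568
Node d (S = 87): continuation = 1/1.08·[0.7385·26.2500 + 0.2615·82.8000] = 38.0000; exercise value = 48.0000 > continuation, so V_d = 48.0000 (exercise)
Node 0 (S = 145): continuation = 1/1.08·[0.7385·6.3568 + 0.2615·48.0000] = 15.9705; exercise value = 0.0000 ≤ continuation, so V_0 = 15.9705

€15.97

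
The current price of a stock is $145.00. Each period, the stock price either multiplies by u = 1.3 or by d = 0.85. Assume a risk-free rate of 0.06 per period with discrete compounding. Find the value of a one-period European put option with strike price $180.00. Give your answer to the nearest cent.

Risk-neutral probability p = (1 + 0.06 − 0.85)/(1.3 − 0.85) = 0.2100/0.4500 = 0.4667
Terminal stock prices: S_u = 188.5, S_d = 123.2
Terminal payoffs (K − S): max(-8.5, 0) = 0, max(56.75, 0) = 56.75
Node 0 (S = 145): V_0 = 1/1.06·[0.4667·0.0000 + 0.5333·56.7500] = 28.5535

$28.55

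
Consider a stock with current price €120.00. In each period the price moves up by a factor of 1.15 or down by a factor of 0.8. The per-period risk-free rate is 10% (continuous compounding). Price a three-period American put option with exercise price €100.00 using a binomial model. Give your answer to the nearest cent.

Risk-neutral probability p = (e^0.1 − 0.8)/(1.15 − 0.8) = 0.3052/0.3500 = 0.8719
Terminal stock prices: S_uuu = 182.5, S_uud = 127, S_udd = 88.32, S_ddd = 61.44
Terminal payoffs (K − S): max(-82.5, 0) = 0, max(-26.96, 0) = 0, max(11.68, 0) = 11.68, max(38.56, 0) = 38.56
Node uu (S = 158.7): continuation = e^(−0.1)·[0.8719·0.0000 + 0.1281·0.0000] = 0.0000; exercise value = 0.0000 ≤ continuation, so V_uu = 0.0000
Node ud (S = 110.4): continuation = e^(−0.1)·[0.8719·0.0000 + 0.1281·11.6800] = 1.3536; exercise value = 0.0000 ≤ continuation, so V_ud = 1.3536
Node dd (S = 76.8): continuation = e^(−0.1)·[0.8719·11.6800 + 0.1281·38.5600] = 13.6837; exercise value = 23.2000 > continuation, so V_dd = 23.2000 (exercise)
Node u (S = 138): continuation = e^(−0.1)·[0.8719·0.0000 + 0.1281·1.3536] = 0.1569; exercise value = 0.0000 ≤ continuation, so V_u = 0.1569
Node d (S = 96): continuation = e^(−0.1)·[0.8719·1.3536 + 0.1281·23.2000] = 3.7567; exercise value = 4.0000 > continuation, so V_d = 4.0000 (exercise)
Node 0 (S = 120): continuation = e^(−0.1)·[0.8719·0.1569 + 0.1281·4.0000] = 0.5873; exercise value = 0.0000 ≤ continuation, so V_0 = 0.5873

€0.59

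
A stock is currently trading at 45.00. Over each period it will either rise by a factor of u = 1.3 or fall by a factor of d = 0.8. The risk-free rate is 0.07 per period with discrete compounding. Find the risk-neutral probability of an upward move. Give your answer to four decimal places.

Risk-neutral probability p = (1 + 0.07 − 0.8)/(1.3 − 0.8) = 0.2700/0.5000 = 0.5400

p = 0.5400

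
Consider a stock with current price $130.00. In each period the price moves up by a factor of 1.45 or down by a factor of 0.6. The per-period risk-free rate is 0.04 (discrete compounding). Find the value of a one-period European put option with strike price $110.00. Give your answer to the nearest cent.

$14.84

Risk-neutral probability p = (1 + 0.04 − 0.6)/(1.45 − 0.6) = 0.4400/0.8500 = 0.5176
Terminal stock prices: S_u = 188.5, S_d = 78
Terminal payoffs (K − S): max(-78.5, 0) = 0, max(32, 0) = 32
Node 0 (S = 130): V_0 = 1/1.04·[0.5176·0.0000 + 0.4824·32.0000] = 14.8416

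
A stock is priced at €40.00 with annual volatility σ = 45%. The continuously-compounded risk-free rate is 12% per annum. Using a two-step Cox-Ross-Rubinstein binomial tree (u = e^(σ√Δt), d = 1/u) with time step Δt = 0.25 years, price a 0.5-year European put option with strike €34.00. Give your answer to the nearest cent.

€1.91

CRR parameters: u = e^(σ√Δt) = e^(0.45·√0.25) = 1.2523, d = 1/u = 0.7985
Per-period rate: rΔt = 0.12·0.25 = 0.03, so R = e^0.03 = 1.0305
Risk-neutral probability p = (e^0.03 − 0.7985)/(1.2523 − 0.7985) = 0.2319/0.4538 = 0.5111
Terminal stock prices: S_uu = 62.73, S_ud = 40, S_dd = 25.51
Terminal payoffs (K − S): max(-28.73, 0) = 0, max(-6, 0) = 0, max(8.495, 0) = 8.495
Node u (S = 50.09): V_u = e^(−0.03)·[0.5111·0.0000 + 0.4889·0.0000] = 0.0000
Node d (S = 31.94): V_d = e^(−0.03)·[0.5111·0.0000 + 0.4889·8.4949] = 4.0304
Node 0 (S = 40): V_0 = e^(−0.03)·[0.5111·0.0000 + 0.4889·4.0304] = 1.9123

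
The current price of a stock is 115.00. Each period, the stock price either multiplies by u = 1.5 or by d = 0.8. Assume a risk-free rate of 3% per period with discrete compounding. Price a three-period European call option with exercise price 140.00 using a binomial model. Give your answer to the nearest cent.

21.39

Risk-neutral probability p = (1 + 0.03 − 0.8)/(1.5 − 0.8) = 0.2300/0.7000 = 0.3286
Terminal stock prices: S_uuu = 388.1, S_uud = 207, S_udd = 110.4, S_ddd = 58.88
Terminal payoffs (S − K): max(248.1, 0) = 248.1, max(67, 0) = 67, max(-29.6, 0) = 0, max(-81.12, 0) = 0
Node uu (S = 258.8): V_uu = 1/1.03·[0.3286·248.1250 + 0.6714·67.0000] = 122.8277
Node ud (S = 138): V_ud = 1/1.03·[0.3286·67.0000 + 0.6714·0.0000] = 21.3731
Node dd (S = 73.6): V_dd = 1/1.03·[0.3286·0.0000 + 0.6714·0.0000] = 0.0000
Node u (S = 172.5): V_u = 1/1.03·[0.3286·122.8277 + 0.6714·21.3731] = 53.1147
Node d (S = 92): V_d = 1/1.03·[0.3286·21.3731 + 0.6714·0.0000] = 6.8180
Node 0 (S = 115): V_0 = 1/1.03·[0.3286·53.1147 + 0.6714·6.8180] = 21.3882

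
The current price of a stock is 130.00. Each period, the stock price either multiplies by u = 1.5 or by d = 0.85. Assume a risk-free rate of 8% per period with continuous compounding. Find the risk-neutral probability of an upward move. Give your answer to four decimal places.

Risk-neutral probability p = (e^0.08 − 0.85)/(1.5 − 0.85) = 0.2333/0.6500 = 0.3589

p = 0.3589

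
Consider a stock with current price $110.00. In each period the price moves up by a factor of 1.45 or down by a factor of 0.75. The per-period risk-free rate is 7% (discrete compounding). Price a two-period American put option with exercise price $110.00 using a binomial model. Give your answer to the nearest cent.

Risk-neutral probability p = (1 + 0.07 − 0.75)/(1.45 − 0.75) = 0.3200/0.7000 = 0.4571
Terminal stock prices: S_uu = 231.3, S_ud = 119.6, S_dd = 61.88
Terminal payoffs (K − S): max(-121.3, 0) = 0, max(-9.625, 0) = 0, max(48.12, 0) = 48.12
Node u (S = 159.5): continuation = 1/1.07·[0.4571·0.0000 + 0.5429·0.0000] = 0.0000; exercise value = 0.0000 ≤ continuation, so V_u = 0.0000
Node d (S = 82.5): continuation = 1/1.07·[0.4571·0.0000 + 0.5429·48.1250] = 24.4159; exercise value = 27.5000 > continuation, so V_d = 27.5000 (exercise)
Node 0 (S = 110): continuation = 1/1.07·[0.4571·0.0000 + 0.5429·27.5000] = 13.9519; exercise value = 0.0000 ≤ continuation, so V_0 = 13.9519

$13.95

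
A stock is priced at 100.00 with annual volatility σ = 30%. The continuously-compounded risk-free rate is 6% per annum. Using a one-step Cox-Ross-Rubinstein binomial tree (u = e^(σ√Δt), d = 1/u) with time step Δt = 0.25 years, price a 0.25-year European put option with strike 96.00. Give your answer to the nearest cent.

4.77

CRR parameters: u = e^(σ√Δt) = e^(0.3·√0.25) = 1.1618, d = 1/u = 0.8607
Per-period rate: rΔt = 0.06·0.25 = 0.015, so R = e^0.015 = 1.0151
Risk-neutral probability p = (e^0.015 − 0.8607)/(1.1618 − 0.8607) = 0.1544/0.3011 = 0.5128
Terminal stock prices: S_u = 116.2, S_d = 86.07
Terminal payoffs (K − S): max(-20.18, 0) = 0, max(9.929, 0) = 9.929
Node 0 (S = 100): V_0 = e^(−0.015)·[0.5128·0.0000 + 0.4872·9.9292] = 4.7659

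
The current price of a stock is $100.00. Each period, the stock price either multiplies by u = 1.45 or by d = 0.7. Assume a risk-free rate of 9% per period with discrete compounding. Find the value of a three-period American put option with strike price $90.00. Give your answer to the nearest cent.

$11.46

Risk-neutral probability p = (1 + 0.09 − 0.7)/(1.45 − 0.7) = 0.3900/0.7500 = 0.5200
Terminal stock prices: S_uuu = 304.9, S_uud = 147.2, S_udd = 71.05, S_ddd = 34.3
Terminal payoffs (K − S): max(-214.9, 0) = 0, max(-57.17, 0) = 0, max(18.95, 0) = 18.95, max(55.7, 0) = 55.7
Node uu (S = 210.2): continuation = 1/1.09·[0.5200·0.0000 + 0.4800·0.0000] = 0.0000; exercise value = 0.0000 ≤ continuation, so V_uu = 0.0000
Node ud (S = 101.5): continuation = 1/1.09·[0.5200·0.0000 + 0.4800·18.9500] = 8.3450; exercise value = 0.0000 ≤ continuation, so V_ud = 8.3450
Node dd (S = 49): continuation = 1/1.09·[0.5200·18.9500 + 0.4800·55.7000] = 33.5688; exercise value = 41.0000 > continuation, so V_dd = 41.0000 (exercise)
Node u (S = 145): continuation = 1/1.09·[0.5200·0.0000 + 0.4800·8.3450] = 3.6748; exercise value = 0.0000 ≤ continuation, so V_u = 3.6748
Node d (S = 70): continuation = 1/1.09·[0.5200·8.3450 + 0.4800·41.0000] = 22.0361; exercise value = 20.0000 ≤ continuation, so V_d = 22.0361
Node 0 (S = 100): continuation = 1/1.09·[0.5200·3.6748 + 0.4800·22.0361] = 11.4571; exercise value = 0.0000 ≤ continuation, so V_0 = 11.4571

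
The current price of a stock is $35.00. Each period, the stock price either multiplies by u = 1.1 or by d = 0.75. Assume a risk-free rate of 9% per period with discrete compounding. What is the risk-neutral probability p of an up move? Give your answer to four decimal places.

Risk-neutral probability p = (1 + 0.09 − 0.75)/(1.1 − 0.75) = 0.3400/0.3500 = 0.9714

p = 0.9714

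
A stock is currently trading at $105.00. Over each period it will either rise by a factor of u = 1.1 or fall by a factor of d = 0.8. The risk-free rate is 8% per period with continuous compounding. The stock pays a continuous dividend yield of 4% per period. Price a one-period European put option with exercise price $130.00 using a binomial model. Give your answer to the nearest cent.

$19.12

Per-period risk-free factor R = e^0.08 = 1.0833; dividend-adjusted growth = e^(0.08−0.04) = 1.0408.
Risk-neutral probability p = (1.0408 − 0.8)/(1.1 − 0.8) = 0.2408/0.3000 = 0.8027
Terminal stock prices: S_u = 115.5, S_d = 84
Terminal payoffs (K − S): max(14.5, 0) = 14.5, max(46, 0) = 46
Node 0 (S = 105): V_0 = e^(−0.08)·[0.8027·14.5000 + 0.1973·46.0000] = 19.1222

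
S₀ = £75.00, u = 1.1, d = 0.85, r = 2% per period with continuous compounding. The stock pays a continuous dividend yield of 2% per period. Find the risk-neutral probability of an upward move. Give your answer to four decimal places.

Per-period risk-free factor R = e^0.02 = 1.0202; dividend-adjusted growth = e^(0.02−0.02) = 1.0000.
Risk-neutral probability p = (1.0000 − 0.85)/(1.1 − 0.85) = 0.1500/0.2500 = 0.6000

p = 0.6000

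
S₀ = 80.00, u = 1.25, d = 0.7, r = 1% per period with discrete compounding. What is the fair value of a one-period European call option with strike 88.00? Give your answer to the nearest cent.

Risk-neutral probability p = (1 + 0.01 − 0.7)/(1.25 − 0.7) = 0.3100/0.5500 = 0.5636
Terminal stock prices: S_u = 100, S_d = 56
Terminal payoffs (S − K): max(12, 0) = 12, max(-32, 0) = 0
Node 0 (S = 80): V_0 = 1/1.01·[0.5636·12.0000 + 0.4364·0.0000] = 6.6967

6.70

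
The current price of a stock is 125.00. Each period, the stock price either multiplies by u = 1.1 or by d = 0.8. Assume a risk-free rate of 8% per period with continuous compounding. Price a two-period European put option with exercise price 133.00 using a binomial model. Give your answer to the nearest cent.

2.20

Risk-neutral probability p = (e^0.08 − 0.8)/(1.1 − 0.8) = 0.2833/0.3000 = 0.9443
Terminal stock prices: S_uu = 151.3, S_ud = 110, S_dd = 80
Terminal payoffs (K − S): max(-18.25, 0) = 0, max(23, 0) = 23, max(53, 0) = 53
Node u (S = 137.5): V_u = e^(−0.08)·[0.9443·0.0000 + 0.0557·23.0000] = 1.1828
Node d (S = 100): V_d = e^(−0.08)·[0.9443·23.0000 + 0.0557·53.0000] = 22.7745
Node 0 (S = 125): V_0 = e^(−0.08)·[0.9443·1.1828 + 0.0557·22.7745] = 2.2023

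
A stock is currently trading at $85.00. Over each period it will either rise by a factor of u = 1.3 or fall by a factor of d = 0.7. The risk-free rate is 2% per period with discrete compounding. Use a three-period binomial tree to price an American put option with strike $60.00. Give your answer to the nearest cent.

$5.12

Risk-neutral probability p = (1 + 0.02 − 0.7)/(1.3 − 0.7) = 0.3200/0.6000 = 0.5333
Terminal stock prices: S_uuu = 186.7, S_uud = 100.6, S_udd = 54.14, S_ddd = 29.15
Terminal payoffs (K − S): max(-126.7, 0) = 0, max(-40.55, 0) = 0, max(5.855, 0) = 5.855, max(30.85, 0) = 30.85
Node uu (S = 143.7): continuation = 1/1.02·[0.5333·0.0000 + 0.4667·0.0000] = 0.0000; exercise value = 0.0000 ≤ continuation, so V_uu = 0.0000
Node ud (S = 77.35): continuation = 1/1.02·[0.5333·0.0000 + 0.4667·5.8550] = 2.6788; exercise value = 0.0000 ≤ continuation, so V_ud = 2.6788
Node dd (S = 41.65): continuation = 1/1.02·[0.5333·5.8550 + 0.4667·30.8450] = 17.1735; exercise value = 18.3500 > continuation, so V_dd = 18.3500 (exercise)
Node u (S = 110.5): continuation = 1/1.02·[0.5333·0.0000 + 0.4667·2.6788] = 1.2256; exercise value = 0.0000 ≤ continuation, so V_u = 1.2256
Node d (S = 59.5): continuation = 1/1.02·[0.5333·2.6788 + 0.4667·18.3500] = 9.7961; exercise value = 0.5000 ≤ continuation, so V_d = 9.7961
Node 0 (S = 85): continuation = 1/1.02·[0.5333·1.2256 + 0.4667·9.7961] = 5.1227; exercise value = 0.0000 ≤ continuation, so V_0 = 5.1227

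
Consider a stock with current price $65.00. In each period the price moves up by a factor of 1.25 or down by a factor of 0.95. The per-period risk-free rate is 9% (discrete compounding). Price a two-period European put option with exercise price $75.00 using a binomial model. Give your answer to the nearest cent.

$3.91

Risk-neutral probability p = (1 + 0.09 − 0.95)/(1.25 − 0.95) = 0.1400/0.3000 = 0.4667
Terminal stock prices: S_uu = 101.6, S_ud = 77.19, S_dd = 58.66
Terminal payoffs (K − S): max(-26.56, 0) = 0, max(-2.188, 0) = 0, max(16.34, 0) = 16.34
Node u (S = 81.25): V_u = 1/1.09·[0.4667·0.0000 + 0.5333·0.0000] = 0.0000
Node d (S = 61.75): V_d = 1/1.09·[0.4667·0.0000 + 0.5333·16.3375] = 7.9939
Node 0 (S = 65): V_0 = 1/1.09·[0.4667·0.0000 + 0.5333·7.9939] = 3.9114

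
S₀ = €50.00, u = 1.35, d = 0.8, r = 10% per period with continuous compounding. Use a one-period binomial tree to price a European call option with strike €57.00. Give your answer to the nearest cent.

€5.27

Risk-neutral probability p = (e^0.1 − 0.8)/(1.35 − 0.8) = 0.3052/0.5500 = 0.5549
Terminal stock prices: S_u = 67.5, S_d = 40
Terminal payoffs (S − K): max(10.5, 0) = 10.5, max(-17, 0) = 0
Node 0 (S = 50): V_0 = e^(−0.1)·[0.5549·10.5000 + 0.4451·0.0000] = 5.2716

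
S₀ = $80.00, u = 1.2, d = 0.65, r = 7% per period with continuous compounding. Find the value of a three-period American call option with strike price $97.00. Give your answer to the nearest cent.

Risk-neutral probability p = (e^0.07 − 0.65)/(1.2 − 0.65) = 0.4225/0.5500 = 0.7682
Terminal stock prices: S_uuu = 138.2, S_uud = 74.88, S_udd = 40.56, S_ddd = 21.97
Terminal payoffs (S − K): max(41.24, 0) = 41.24, max(-22.12, 0) = 0, max(-56.44, 0) = 0, max(-75.03, 0) = 0
Node uu (S = 115.2): continuation = e^(−0.07)·[0.7682·41.2400 + 0.2318·0.0000] = 29.5386; exercise value = 18.2000 ≤ continuation, so V_uu = 29.5386
Node ud (S = 62.4): continuation = e^(−0.07)·[0.7682·0.0000 + 0.2318·0.0000] = 0.0000; exercise value = 0.0000 ≤ continuation, so V_ud = 0.0000
Node dd (S = 33.8): continuation = e^(−0.07)·[0.7682·0.0000 + 0.2318·0.0000] = 0.0000; exercise value = 0.0000 ≤ continuation, so V_dd = 0.0000
Node u (S = 96): continuation = e^(−0.07)·[0.7682·29.5386 + 0.2318·0.0000] = 21.1574; exercise value = 0.0000 ≤ continuation, so V_u = 21.1574
Node d (S = 52): continuation = e^(−0.07)·[0.7682·0.0000 + 0.2318·0.0000] = 0.0000; exercise value = 0.0000 ≤ continuation, so V_d = 0.0000
Node 0 (S = 80): continuation = e^(−0.07)·[0.7682·21.1574 + 0.2318·0.0000] = 15.1542; exercise value = 0.0000 ≤ continuation, so V_0 = 15.1542

$15.15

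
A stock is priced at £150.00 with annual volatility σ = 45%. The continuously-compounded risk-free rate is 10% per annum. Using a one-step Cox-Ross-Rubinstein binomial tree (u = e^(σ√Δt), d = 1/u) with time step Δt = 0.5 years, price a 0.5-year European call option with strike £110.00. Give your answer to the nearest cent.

CRR parameters: u = e^(σ√Δt) = e^(0.45·√0.5) = 1.3746, d = 1/u = 0.7275
Per-period rate: rΔt = 0.1·0.5 = 0.05, so R = e^0.05 = 1.0513
Risk-neutral probability p = (e^0.05 − 0.7275)/(1.3746 − 0.7275) = 0.3238/0.6472 = 0.5003
Terminal stock prices: S_u = 206.2, S_d = 109.1
Terminal payoffs (S − K): max(96.2, 0) = 96.2, max(-0.8812, 0) = 0
Node 0 (S = 150): V_0 = e^(−0.05)·[0.5003·96.1973 + 0.4997·0.0000] = 45.7836

£45.78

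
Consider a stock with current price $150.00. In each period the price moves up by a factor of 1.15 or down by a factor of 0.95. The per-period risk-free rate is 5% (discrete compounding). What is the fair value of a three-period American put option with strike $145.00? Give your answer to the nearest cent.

Risk-neutral probability p = (1 + 0.05 − 0.95)/(1.15 − 0.95) = 0.1000/0.2000 = 0.5000
Terminal stock prices: S_uuu = 228.1, S_uud = 188.5, S_udd = 155.7, S_ddd = 128.6
Terminal payoffs (K − S): max(-83.13, 0) = 0, max(-43.46, 0) = 0, max(-10.68, 0) = 0, max(16.39, 0) = 16.39
Node uu (S = 198.4): continuation = 1/1.05·[0.5000·0.0000 + 0.5000·0.0000] = 0.0000; exercise value = 0.0000 ≤ continuation, so V_uu = 0.0000
Node ud (S = 163.9): continuation = 1/1.05·[0.5000·0.0000 + 0.5000·0.0000] = 0.0000; exercise value = 0.0000 ≤ continuation, so V_ud = 0.0000
Node dd (S = 135.4): continuation = 1/1.05·[0.5000·0.0000 + 0.5000·16.3938] = 7.8065; exercise value = 9.6250 > continuation, so V_dd = 9.6250 (exercise)
Node u (S = 172.5): continuation = 1/1.05·[0.5000·0.0000 + 0.5000·0.0000] = 0.0000; exercise value = 0.0000 ≤ continuation, so V_u = 0.0000
Node d (S = 142.5): continuation = 1/1.05·[0.5000·0.0000 + 0.5000·9.6250] = 4.5833; exercise value = 2.5000 ≤ continuation, so V_d = 4.5833
Node 0 (S = 150): continuation = 1/1.05·[0.5000·0.0000 + 0.5000·4.5833] = 2.1825; exercise value = 0.0000 ≤ continuation, so V_0 = 2.1825

$2.18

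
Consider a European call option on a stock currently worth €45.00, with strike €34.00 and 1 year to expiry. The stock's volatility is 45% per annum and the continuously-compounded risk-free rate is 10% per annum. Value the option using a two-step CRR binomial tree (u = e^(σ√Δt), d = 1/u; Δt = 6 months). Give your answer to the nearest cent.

€16.54

CRR parameters: u = e^(σ√Δt) = e^(0.45·√0.5) = 1.3746, d = 1/u = 0.7275
Per-period rate: rΔt = 0.1·0.5 = 0.05, so R = e^0.05 = 1.0513
Risk-neutral probability p = (e^0.05 − 0.7275)/(1.3746 − 0.7275) = 0.3238/0.6472 = 0.5003
Terminal stock prices: S_uu = 85.03, S_ud = 45, S_dd = 23.81
Terminal payoffs (S − K): max(51.03, 0) = 51.03, max(11, 0) = 11, max(-10.19, 0) = 0
Node u (S = 61.86): V_u = e^(−0.05)·[0.5003·51.0346 + 0.4997·11.0000] = 29.5174
Node d (S = 32.74): V_d = e^(−0.05)·[0.5003·11.0000 + 0.4997·0.0000] = 5.2353
Node 0 (S = 45): V_0 = e^(−0.05)·[0.5003·29.5174 + 0.4997·5.2353] = 16.5366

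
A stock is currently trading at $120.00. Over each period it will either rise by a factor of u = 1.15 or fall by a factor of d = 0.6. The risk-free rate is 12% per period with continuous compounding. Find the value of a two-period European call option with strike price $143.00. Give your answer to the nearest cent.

$11.36

Risk-neutral probability p = (e^0.12 − 0.6)/(1.15 − 0.6) = 0.5275/0.5500 = 0.9591
Terminal stock prices: S_uu = 158.7, S_ud = 82.8, S_dd = 43.2
Terminal payoffs (S − K): max(15.7, 0) = 15.7, max(-60.2, 0) = 0, max(-99.8, 0) = 0
Node u (S = 138): V_u = e^(−0.12)·[0.9591·15.7000 + 0.0409·0.0000] = 13.3549
Node d (S = 72): V_d = e^(−0.12)·[0.9591·0.0000 + 0.0409·0.0000] = 0.0000
Node 0 (S = 120): V_0 = e^(−0.12)·[0.9591·13.3549 + 0.0409·0.0000] = 11.3601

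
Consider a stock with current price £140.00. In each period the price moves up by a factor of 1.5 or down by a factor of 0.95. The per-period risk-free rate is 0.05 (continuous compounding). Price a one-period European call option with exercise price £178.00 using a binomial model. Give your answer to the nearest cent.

Risk-neutral probability p = (e^0.05 − 0.95)/(1.5 − 0.95) = 0.1013/0.5500 = 0.1841
Terminal stock prices: S_u = 210, S_d = 133
Terminal payoffs (S − K): max(32, 0) = 32, max(-45, 0) = 0
Node 0 (S = 140): V_0 = e^(−0.05)·[0.1841·32.0000 + 0.8159·0.0000] = 5.6048

£5.60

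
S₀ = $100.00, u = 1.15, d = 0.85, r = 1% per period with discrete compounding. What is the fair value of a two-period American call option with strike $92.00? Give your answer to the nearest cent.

Risk-neutral probability p = (1 + 0.01 − 0.85)/(1.15 − 0.85) = 0.1600/0.3000 = 0.5333
Terminal stock prices: S_uu = 132.2, S_ud = 97.75, S_dd = 72.25
Terminal payoffs (S − K): max(40.25, 0) = 40.25, max(5.75, 0) = 5.75, max(-19.75, 0) = 0
Node u (S = 115): continuation = 1/1.01·[0.5333·40.2500 + 0.4667·5.7500] = 23.9109; exercise value = 23.0000 ≤ continuation, so V_u = 23.9109
Node d (S = 85): continuation = 1/1.01·[0.5333·5.7500 + 0.4667·0.0000] = 3.0363; exercise value = 0.0000 ≤ continuation, so V_d = 3.0363
Node 0 (S = 100): continuation = 1/1.01·[0.5333·23.9109 + 0.4667·3.0363] = 14.0291; exercise value = 8.0000 ≤ continuation, so V_0 = 14.0291

$14.03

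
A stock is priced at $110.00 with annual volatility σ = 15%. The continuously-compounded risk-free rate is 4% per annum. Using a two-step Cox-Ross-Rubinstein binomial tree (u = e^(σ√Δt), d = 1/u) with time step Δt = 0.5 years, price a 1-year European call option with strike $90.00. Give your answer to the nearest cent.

CRR parameters: u = e^(σ√Δt) = e^(0.15·√0.5) = 1.1119, d = 1/u = 0.8994
Per-period rate: rΔt = 0.04·0.5 = 0.02, so R = e^0.02 = 1.0202
Risk-neutral probability p = (e^0.02 − 0.8994)/(1.1119 − 0.8994) = 0.1208/0.2125 = 0.5686
Terminal stock prices: S_uu = 136, S_ud = 110, S_dd = 88.97
Terminal payoffs (S − K): max(45.99, 0) = 45.99, max(20, 0) = 20, max(-1.026, 0) = 0
Node u (S = 122.3): V_u = e^(−0.02)·[0.5686·45.9942 + 0.4314·20.0000] = 34.0906
Node d (S = 98.93): V_d = e^(−0.02)·[0.5686·20.0000 + 0.4314·0.0000] = 11.1460
Node 0 (S = 110): V_0 = e^(−0.02)·[0.5686·34.0906 + 0.4314·11.1460] = 23.7124

$23.71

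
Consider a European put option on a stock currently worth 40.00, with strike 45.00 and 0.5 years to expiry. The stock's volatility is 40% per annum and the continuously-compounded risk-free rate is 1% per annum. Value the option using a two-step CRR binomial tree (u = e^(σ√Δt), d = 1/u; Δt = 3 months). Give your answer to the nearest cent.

CRR parameters: u = e^(σ√Δt) = e^(0.4·√0.25) = 1.2214, d = 1/u = 0.8187
Per-period rate: rΔt = 0.01·0.25 = 0.0025, so R = e^0.0025 = 1.0025
Risk-neutral probability p = (e^0.0025 − 0.8187)/(1.2214 − 0.8187) = 0.1838/0.4027 = 0.4564
Terminal stock prices: S_uu = 59.67, S_ud = 40, S_dd = 26.81
Terminal payoffs (K − S): max(-14.67, 0) = 0, max(5, 0) = 5, max(18.19, 0) = 18.19
Node u (S = 48.86): V_u = e^(−0.0025)·[0.4564·0.0000 + 0.5436·5.0000] = 2.7113
Node d (S = 32.75): V_d = e^(−0.0025)·[0.4564·5.0000 + 0.5436·18.1872] = 12.1384
Node 0 (S = 40): V_0 = e^(−0.0025)·[0.4564·2.7113 + 0.5436·12.1384] = 7.8165

7.82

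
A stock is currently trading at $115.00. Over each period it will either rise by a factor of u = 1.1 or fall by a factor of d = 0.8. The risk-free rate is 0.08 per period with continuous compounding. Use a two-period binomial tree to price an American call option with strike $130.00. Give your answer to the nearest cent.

Risk-neutral probability p = (e^0.08 − 0.8)/(1.1 − 0.8) = 0.2833/0.3000 = 0.9443
Terminal stock prices: S_uu = 139.2, S_ud = 101.2, S_dd = 73.6
Terminal payoffs (S − K): max(9.15, 0) = 9.15, max(-28.8, 0) = 0, max(-56.4, 0) = 0
Node u (S = 126.5): continuation = e^(−0.08)·[0.9443·9.1500 + 0.0557·0.0000] = 7.9760; exercise value = 0.0000 ≤ continuation, so V_u = 7.9760
Node d (S = 92): continuation = e^(−0.08)·[0.9443·0.0000 + 0.0557·0.0000] = 0.0000; exercise value = 0.0000 ≤ continuation, so V_d = 0.0000
Node 0 (S = 115): continuation = e^(−0.08)·[0.9443·7.9760 + 0.0557·0.0000] = 6.9526; exercise value = 0.0000 ≤ continuation, so V_0 = 6.9526

$6.95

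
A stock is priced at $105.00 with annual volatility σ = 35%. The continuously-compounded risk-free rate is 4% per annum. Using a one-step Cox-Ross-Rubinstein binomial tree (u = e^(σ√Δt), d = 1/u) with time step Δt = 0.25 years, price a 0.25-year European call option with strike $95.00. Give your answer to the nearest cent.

CRR parameters: u = e^(σ√Δt) = e^(0.35·√0.25) = 1.1912, d = 1/u = 0.8395
Per-period rate: rΔt = 0.04·0.25 = 0.01, so R = e^0.01 = 1.0101
Risk-neutral probability p = (e^0.01 − 0.8395)/(1.1912 − 0.8395) = 0.1706/0.3518 = 0.4849
Terminal stock prices: S_u = 125.1, S_d = 88.14
Terminal payoffs (S − K): max(30.08, 0) = 30.08, max(-6.857, 0) = 0
Node 0 (S = 105): V_0 = e^(−0.01)·[0.4849·30.0809 + 0.5151·0.0000] = 14.4420

$14.44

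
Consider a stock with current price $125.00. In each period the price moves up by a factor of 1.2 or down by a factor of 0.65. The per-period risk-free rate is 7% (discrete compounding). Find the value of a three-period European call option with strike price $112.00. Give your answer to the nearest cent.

$39.49

Risk-neutral probability p = (1 + 0.07 − 0.65)/(1.2 − 0.65) = 0.4200/0.5500 = 0.7636
Terminal stock prices: S_uuu = 216, S_uud = 117, S_udd = 63.38, S_ddd = 34.33
Terminal payoffs (S − K): max(104, 0) = 104, max(5, 0) = 5, max(-48.62, 0) = 0, max(-77.67, 0) = 0
Node uu (S = 180): V_uu = 1/1.07·[0.7636·104.0000 + 0.2364·5.0000] = 75.3271
Node ud (S = 97.5): V_ud = 1/1.07·[0.7636·5.0000 + 0.2364·0.0000] = 3.5684
Node dd (S = 52.81): V_dd = 1/1.07·[0.7636·0.0000 + 0.2364·0.0000] = 0.0000
Node u (S = 150): V_u = 1/1.07·[0.7636·75.3271 + 0.2364·3.5684] = 54.5476
Node d (S = 81.25): V_d = 1/1.07·[0.7636·3.5684 + 0.2364·0.0000] = 2.5467
Node 0 (S = 125): V_0 = 1/1.07·[0.7636·54.5476 + 0.2364·2.5467] = 39.4920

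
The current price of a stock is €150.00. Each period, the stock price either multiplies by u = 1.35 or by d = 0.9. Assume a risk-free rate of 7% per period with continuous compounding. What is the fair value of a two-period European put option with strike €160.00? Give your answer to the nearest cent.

€12.73

Risk-neutral probability p = (e^0.07 − 0.9)/(1.35 − 0.9) = 0.1725/0.4500 = 0.3834
Terminal stock prices: S_uu = 273.4, S_ud = 182.2, S_dd = 121.5
Terminal payoffs (K − S): max(-113.4, 0) = 0, max(-22.25, 0) = 0, max(38.5, 0) = 38.5
Node u (S = 202.5): V_u = e^(−0.07)·[0.3834·0.0000 + 0.6166·0.0000] = 0.0000
Node d (S = 135): V_d = e^(−0.07)·[0.3834·0.0000 + 0.6166·38.5000] = 22.1359
Node 0 (S = 150): V_0 = e^(−0.07)·[0.3834·0.0000 + 0.6166·22.1359] = 12.7273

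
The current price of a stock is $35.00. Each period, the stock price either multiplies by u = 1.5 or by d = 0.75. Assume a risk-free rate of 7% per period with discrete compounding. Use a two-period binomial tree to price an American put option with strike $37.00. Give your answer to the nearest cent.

$5.76

Risk-neutral probability p = (1 + 0.07 − 0.75)/(1.5 − 0.75) = 0.3200/0.7500 = 0.4267
Terminal stock prices: S_uu = 78.75, S_ud = 39.38, S_dd = 19.69
Terminal payoffs (K − S): max(-41.75, 0) = 0, max(-2.375, 0) = 0, max(17.31, 0) = 17.31
Node u (S = 52.5): continuation = 1/1.07·[0.4267·0.0000 + 0.5733·0.0000] = 0.0000; exercise value = 0.0000 ≤ continuation, so V_u = 0.0000
Node d (S = 26.25): continuation = 1/1.07·[0.4267·0.0000 + 0.5733·17.3125] = 9.2765; exercise value = 10.7500 > continuation, so V_d = 10.7500 (exercise)
Node 0 (S = 35): continuation = 1/1.07·[0.4267·0.0000 + 0.5733·10.7500] = 5.7601; exercise value = 2.0000 ≤ continuation, so V_0 = 5.7601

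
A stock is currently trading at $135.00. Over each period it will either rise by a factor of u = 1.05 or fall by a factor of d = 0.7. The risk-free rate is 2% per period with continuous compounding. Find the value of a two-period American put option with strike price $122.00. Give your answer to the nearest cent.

$4.00

Risk-neutral probability p = (e^0.02 − 0.7)/(1.05 − 0.7) = 0.3202/0.3500 = 0.9149
Terminal stock prices: S_uu = 148.8, S_ud = 99.22, S_dd = 66.15
Terminal payoffs (K − S): max(-26.84, 0) = 0, max(22.78, 0) = 22.78, max(55.85, 0) = 55.85
Node u (S = 141.8): continuation = e^(−0.02)·[0.9149·0.0000 + 0.0851·22.7750] = 1.9006; exercise value = 0.0000 ≤ continuation, so V_u = 1.9006
Node d (S = 94.5): continuation = e^(−0.02)·[0.9149·22.7750 + 0.0851·55.8500] = 25.0842; exercise value = 27.5000 > continuation, so V_d = 27.5000 (exercise)
Node 0 (S = 135): continuation = e^(−0.02)·[0.9149·1.9006 + 0.0851·27.5000] = 3.9994; exercise value = 0.0000 ≤ continuation, so V_0 = 3.9994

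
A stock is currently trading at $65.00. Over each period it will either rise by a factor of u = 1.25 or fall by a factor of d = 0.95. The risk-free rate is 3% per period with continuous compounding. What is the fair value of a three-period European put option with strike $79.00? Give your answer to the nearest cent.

$10.57

Risk-neutral probability p = (e^0.03 − 0.95)/(1.25 − 0.95) = 0.0805/0.3000 = 0.2682
Terminal stock prices: S_uuu = 127, S_uud = 96.48, S_udd = 73.33, S_ddd = 55.73
Terminal payoffs (K − S): max(-47.95, 0) = 0, max(-17.48, 0) = 0, max(5.672, 0) = 5.672, max(23.27, 0) = 23.27
Node uu (S = 101.6): V_uu = e^(−0.03)·[0.2682·0.0000 + 0.7318·0.0000] = 0.0000
Node ud (S = 77.19): V_ud = e^(−0.03)·[0.2682·0.0000 + 0.7318·5.6719] = 4.0281
Node dd (S = 58.66): V_dd = e^(−0.03)·[0.2682·5.6719 + 0.7318·23.2706] = 18.0027
Node u (S = 81.25): V_u = e^(−0.03)·[0.2682·0.0000 + 0.7318·4.0281] = 2.8607
Node d (S = 61.75): V_d = e^(−0.03)·[0.2682·4.0281 + 0.7318·18.0027] = 13.8337
Node 0 (S = 65): V_0 = e^(−0.03)·[0.2682·2.8607 + 0.7318·13.8337] = 10.5690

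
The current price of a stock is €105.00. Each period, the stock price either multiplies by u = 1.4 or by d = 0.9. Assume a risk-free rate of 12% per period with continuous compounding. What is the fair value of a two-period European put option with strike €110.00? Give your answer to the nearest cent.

€5.83

Risk-neutral probability p = (e^0.12 − 0.9)/(1.4 − 0.9) = 0.2275/0.5000 = 0.4550
Terminal stock prices: S_uu = 205.8, S_ud = 132.3, S_dd = 85.05
Terminal payoffs (K − S): max(-95.8, 0) = 0, max(-22.3, 0) = 0, max(24.95, 0) = 24.95
Node u (S = 147): V_u = e^(−0.12)·[0.4550·0.0000 + 0.5450·0.0000] = 0.0000
Node d (S = 94.5): V_d = e^(−0.12)·[0.4550·0.0000 + 0.5450·24.9500] = 12.0603
Node 0 (S = 105): V_0 = e^(−0.12)·[0.4550·0.0000 + 0.5450·12.0603] = 5.8297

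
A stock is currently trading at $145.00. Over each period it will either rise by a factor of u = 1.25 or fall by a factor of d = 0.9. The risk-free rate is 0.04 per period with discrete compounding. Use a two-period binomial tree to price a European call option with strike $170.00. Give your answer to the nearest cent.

$8.37

Risk-neutral probability p = (1 + 0.04 − 0.9)/(1.25 − 0.9) = 0.1400/0.3500 = 0.4000
Terminal stock prices: S_uu = 226.6, S_ud = 163.1, S_dd = 117.5
Terminal payoffs (S − K): max(56.56, 0) = 56.56, max(-6.875, 0) = 0, max(-52.55, 0) = 0
Node u (S = 181.2): V_u = 1/1.04·[0.4000·56.5625 + 0.6000·0.0000] = 21.7548
Node d (S = 130.5): V_d = 1/1.04·[0.4000·0.0000 + 0.6000·0.0000] = 0.0000
Node 0 (S = 145): V_0 = 1/1.04·[0.4000·21.7548 + 0.6000·0.0000] = 8.3672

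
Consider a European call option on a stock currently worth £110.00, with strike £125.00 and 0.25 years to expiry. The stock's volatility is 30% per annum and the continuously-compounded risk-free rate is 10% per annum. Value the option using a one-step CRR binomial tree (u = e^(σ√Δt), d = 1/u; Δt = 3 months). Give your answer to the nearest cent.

CRR parameters: u = e^(σ√Δt) = e^(0.3·√0.25) = 1.1618, d = 1/u = 0.8607
Per-period rate: rΔt = 0.1·0.25 = 0.025, so R = e^0.025 = 1.0253
Risk-neutral probability p = (e^0.025 − 0.8607)/(1.1618 − 0.8607) = 0.1646/0.3011 = 0.5466
Terminal stock prices: S_u = 127.8, S_d = 94.68
Terminal payoffs (S − K): max(2.802, 0) = 2.802, max(-30.32, 0) = 0
Node 0 (S = 110): V_0 = e^(−0.025)·[0.5466·2.8018 + 0.4534·0.0000] = 1.4937

£1.49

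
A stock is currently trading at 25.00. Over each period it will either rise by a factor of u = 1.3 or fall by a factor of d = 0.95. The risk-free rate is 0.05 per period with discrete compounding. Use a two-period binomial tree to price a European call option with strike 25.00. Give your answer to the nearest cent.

Risk-neutral probability p = (1 + 0.05 − 0.95)/(1.3 − 0.95) = 0.1000/0.3500 = 0.2857
Terminal stock prices: S_uu = 42.25, S_ud = 30.88, S_dd = 22.56
Terminal payoffs (S − K): max(17.25, 0) = 17.25, max(5.875, 0) = 5.875, max(-2.438, 0) = 0
Node u (S = 32.5): V_u = 1/1.05·[0.2857·17.2500 + 0.7143·5.8750] = 8.6905
Node d (S = 23.75): V_d = 1/1.05·[0.2857·5.8750 + 0.7143·0.0000] = 1.5986
Node 0 (S = 25): V_0 = 1/1.05·[0.2857·8.6905 + 0.7143·1.5986] = 3.4523

3.45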